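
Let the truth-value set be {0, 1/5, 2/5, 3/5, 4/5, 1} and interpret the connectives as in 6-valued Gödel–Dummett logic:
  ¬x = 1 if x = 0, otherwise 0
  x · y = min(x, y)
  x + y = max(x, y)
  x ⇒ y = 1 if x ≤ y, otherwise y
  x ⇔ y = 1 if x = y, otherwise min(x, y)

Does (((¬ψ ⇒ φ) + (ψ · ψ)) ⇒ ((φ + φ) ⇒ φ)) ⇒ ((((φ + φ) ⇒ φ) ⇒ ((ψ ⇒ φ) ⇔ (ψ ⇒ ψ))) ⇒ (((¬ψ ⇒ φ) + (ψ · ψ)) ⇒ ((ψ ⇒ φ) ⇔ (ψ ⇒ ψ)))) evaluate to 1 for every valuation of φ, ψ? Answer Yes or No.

Yes

At φ = 4/5, ψ = 0, for instance:
¬ψ = ¬0 = 1
¬ψ ⇒ φ = 1 ⇒ 4/5 = 4/5
ψ · ψ = 0 · 0 = 0
(¬ψ ⇒ φ) + (ψ · ψ) = 4/5 + 0 = 4/5
φ + φ = 4/5 + 4/5 = 4/5
(φ + φ) ⇒ φ = 4/5 ⇒ 4/5 = 1
((¬ψ ⇒ φ) + (ψ · ψ)) ⇒ ((φ + φ) ⇒ φ) = 4/5 ⇒ 1 = 1
ψ ⇒ φ = 0 ⇒ 4/5 = 1
ψ ⇒ ψ = 0 ⇒ 0 = 1
(ψ ⇒ φ) ⇔ (ψ ⇒ ψ) = 1 ⇔ 1 = 1
((φ + φ) ⇒ φ) ⇒ ((ψ ⇒ φ) ⇔ (ψ ⇒ ψ)) = 1 ⇒ 1 = 1
((¬ψ ⇒ φ) + (ψ · ψ)) ⇒ ((ψ ⇒ φ) ⇔ (ψ ⇒ ψ)) = 4/5 ⇒ 1 = 1
(((φ + φ) ⇒ φ) ⇒ ((ψ ⇒ φ) ⇔ (ψ ⇒ ψ))) ⇒ (((¬ψ ⇒ φ) + (ψ · ψ)) ⇒ ((ψ ⇒ φ) ⇔ (ψ ⇒ ψ))) = 1 ⇒ 1 = 1
(((¬ψ ⇒ φ) + (ψ · ψ)) ⇒ ((φ + φ) ⇒ φ)) ⇒ ((((φ + φ) ⇒ φ) ⇒ ((ψ ⇒ φ) ⇔ (ψ ⇒ ψ))) ⇒ (((¬ψ ⇒ φ) + (ψ · ψ)) ⇒ ((ψ ⇒ φ) ⇔ (ψ ⇒ ψ)))) = 1 ⇒ 1 = 1
and checking the remaining 35 assignments likewise gives ≥ 1 in every case.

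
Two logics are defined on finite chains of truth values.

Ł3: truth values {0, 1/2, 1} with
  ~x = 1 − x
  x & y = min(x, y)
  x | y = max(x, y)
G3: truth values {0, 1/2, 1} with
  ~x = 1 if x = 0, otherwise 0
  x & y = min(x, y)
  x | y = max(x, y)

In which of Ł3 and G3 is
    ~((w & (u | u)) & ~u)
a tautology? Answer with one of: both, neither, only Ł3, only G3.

In Ł3: at u = 1/2, w = 1/2 the value is 1/2 — not a tautology.
In G3: every assignment gives 1 — tautology.

only G3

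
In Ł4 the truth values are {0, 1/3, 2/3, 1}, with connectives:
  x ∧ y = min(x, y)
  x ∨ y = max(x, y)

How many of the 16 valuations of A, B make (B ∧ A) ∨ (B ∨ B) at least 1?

A = 0, B = 0 ↦ 0  <
A = 0, B = 1/3 ↦ 1/3  <
A = 0, B = 2/3 ↦ 2/3  <
A = 0, B = 1 ↦ 1  ≥
A = 1/3, B = 0 ↦ 0  <
A = 1/3, B = 1/3 ↦ 1/3  <
A = 1/3, B = 2/3 ↦ 2/3  <
A = 1/3, B = 1 ↦ 1  ≥
A = 2/3, B = 0 ↦ 0  <
A = 2/3, B = 1/3 ↦ 1/3  <
A = 2/3, B = 2/3 ↦ 2/3  <
A = 2/3, B = 1 ↦ 1  ≥
A = 1, B = 0 ↦ 0  <
A = 1, B = 1/3 ↦ 1/3  <
A = 1, B = 2/3 ↦ 2/3  <
A = 1, B = 1 ↦ 1  ≥
So 4 of the 16 assignments meet the threshold.

4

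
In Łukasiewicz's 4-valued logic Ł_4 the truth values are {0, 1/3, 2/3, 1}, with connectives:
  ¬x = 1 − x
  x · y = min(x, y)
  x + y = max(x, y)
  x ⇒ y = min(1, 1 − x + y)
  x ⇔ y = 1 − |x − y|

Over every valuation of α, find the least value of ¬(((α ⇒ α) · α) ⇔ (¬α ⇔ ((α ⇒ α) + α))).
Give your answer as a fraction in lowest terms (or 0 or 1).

1/3

Take α = 1/3:
α ⇒ α = 1/3 ⇒ 1/3 = 1
(α ⇒ α) · α = 1 · 1/3 = 1/3
¬α = ¬1/3 = 2/3
α ⇒ α = 1/3 ⇒ 1/3 = 1
(α ⇒ α) + α = 1 + 1/3 = 1
¬α ⇔ ((α ⇒ α) + α) = 2/3 ⇔ 1 = 2/3
((α ⇒ α) · α) ⇔ (¬α ⇔ ((α ⇒ α) + α)) = 1/3 ⇔ 2/3 = 2/3
¬(((α ⇒ α) · α) ⇔ (¬α ⇔ ((α ⇒ α) + α))) = ¬2/3 = 1/3
No assignment yields a value below 1/3, so this is the minimum.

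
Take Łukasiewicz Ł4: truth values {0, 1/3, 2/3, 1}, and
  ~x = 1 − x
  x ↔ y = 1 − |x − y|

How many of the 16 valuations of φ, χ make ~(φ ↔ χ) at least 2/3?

6

φ = 0, χ = 0 ↦ 0  <
φ = 0, χ = 1/3 ↦ 1/3  <
φ = 0, χ = 2/3 ↦ 2/3  ≥
φ = 0, χ = 1 ↦ 1  ≥
φ = 1/3, χ = 0 ↦ 1/3  <
φ = 1/3, χ = 1/3 ↦ 0  <
φ = 1/3, χ = 2/3 ↦ 1/3  <
φ = 1/3, χ = 1 ↦ 2/3  ≥
φ = 2/3, χ = 0 ↦ 2/3  ≥
φ = 2/3, χ = 1/3 ↦ 1/3  <
φ = 2/3, χ = 2/3 ↦ 0  <
φ = 2/3, χ = 1 ↦ 1/3  <
φ = 1, χ = 0 ↦ 1  ≥
φ = 1, χ = 1/3 ↦ 2/3  ≥
φ = 1, χ = 2/3 ↦ 1/3  <
φ = 1, χ = 1 ↦ 0  <
So 6 of the 16 assignments meet the threshold.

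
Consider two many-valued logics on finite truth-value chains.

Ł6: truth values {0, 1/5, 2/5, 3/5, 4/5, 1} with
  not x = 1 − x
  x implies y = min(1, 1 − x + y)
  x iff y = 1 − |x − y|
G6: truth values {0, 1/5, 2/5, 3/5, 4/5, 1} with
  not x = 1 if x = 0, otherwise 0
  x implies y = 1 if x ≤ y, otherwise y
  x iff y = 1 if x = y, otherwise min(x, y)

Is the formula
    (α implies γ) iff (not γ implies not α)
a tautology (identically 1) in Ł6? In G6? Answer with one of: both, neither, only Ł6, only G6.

only Ł6

In Ł6: every assignment gives 1 — tautology.
In G6: at α = 2/5, γ = 1/5 the value is 1/5 — not a tautology.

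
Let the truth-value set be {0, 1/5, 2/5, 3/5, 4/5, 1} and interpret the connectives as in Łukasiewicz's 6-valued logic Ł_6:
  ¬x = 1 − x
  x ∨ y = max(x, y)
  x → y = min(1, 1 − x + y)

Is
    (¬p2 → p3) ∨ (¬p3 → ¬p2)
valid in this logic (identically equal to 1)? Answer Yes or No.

Counterexample: take p2 = 1/5, p3 = 0.
¬p2 = ¬1/5 = 4/5
¬p2 → p3 = 4/5 → 0 = 1/5
¬p3 = ¬0 = 1
¬p2 = ¬1/5 = 4/5
¬p3 → ¬p2 = 1 → 4/5 = 4/5
(¬p2 → p3) ∨ (¬p3 → ¬p2) = 1/5 ∨ 4/5 = 4/5
This gives 4/5 ≠ 1.

No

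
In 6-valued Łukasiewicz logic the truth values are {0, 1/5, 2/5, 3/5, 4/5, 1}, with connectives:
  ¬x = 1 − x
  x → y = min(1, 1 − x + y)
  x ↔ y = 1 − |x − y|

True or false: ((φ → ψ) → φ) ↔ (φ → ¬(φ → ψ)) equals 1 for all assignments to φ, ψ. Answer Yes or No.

Counterexample: take φ = 0, ψ = 0.
φ → ψ = 0 → 0 = 1
(φ → ψ) → φ = 1 → 0 = 0
φ → ψ = 0 → 0 = 1
¬(φ → ψ) = ¬1 = 0
φ → ¬(φ → ψ) = 0 → 0 = 1
((φ → ψ) → φ) ↔ (φ → ¬(φ → ψ)) = 0 ↔ 1 = 0
This gives 0 ≠ 1.

No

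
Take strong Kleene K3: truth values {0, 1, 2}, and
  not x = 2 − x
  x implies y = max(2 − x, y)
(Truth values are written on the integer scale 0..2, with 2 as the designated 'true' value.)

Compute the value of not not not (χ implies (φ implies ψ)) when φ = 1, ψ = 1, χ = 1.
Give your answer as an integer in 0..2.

1

φ implies ψ = 1 implies 1 = 1
χ implies (φ implies ψ) = 1 implies 1 = 1
not (χ implies (φ implies ψ)) = not 1 = 1
not not (χ implies (φ implies ψ)) = not 1 = 1
not not not (χ implies (φ implies ψ)) = not 1 = 1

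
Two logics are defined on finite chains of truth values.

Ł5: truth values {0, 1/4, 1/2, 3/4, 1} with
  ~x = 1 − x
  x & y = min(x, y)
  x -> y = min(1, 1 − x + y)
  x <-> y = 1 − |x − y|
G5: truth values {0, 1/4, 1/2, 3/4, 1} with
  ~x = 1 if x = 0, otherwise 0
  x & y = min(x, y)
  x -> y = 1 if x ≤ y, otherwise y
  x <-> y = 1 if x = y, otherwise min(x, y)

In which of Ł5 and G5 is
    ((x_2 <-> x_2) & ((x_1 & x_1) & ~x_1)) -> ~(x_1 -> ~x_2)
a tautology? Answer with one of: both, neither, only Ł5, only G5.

only G5

In Ł5: at x_1 = 1/4, x_2 = 0 the value is 3/4 — not a tautology.
In G5: every assignment gives 1 — tautology.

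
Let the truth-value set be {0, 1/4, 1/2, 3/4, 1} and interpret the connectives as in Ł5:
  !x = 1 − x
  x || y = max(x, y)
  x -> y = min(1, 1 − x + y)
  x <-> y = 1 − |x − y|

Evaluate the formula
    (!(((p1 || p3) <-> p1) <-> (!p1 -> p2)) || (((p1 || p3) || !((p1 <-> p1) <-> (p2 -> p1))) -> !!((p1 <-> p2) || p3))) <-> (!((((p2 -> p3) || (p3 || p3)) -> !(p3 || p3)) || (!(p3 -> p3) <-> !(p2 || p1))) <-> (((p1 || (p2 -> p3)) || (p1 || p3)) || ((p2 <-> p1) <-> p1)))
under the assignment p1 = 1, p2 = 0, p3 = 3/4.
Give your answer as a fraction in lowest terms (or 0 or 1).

p1 || p3 = 1 || 3/4 = 1
(p1 || p3) <-> p1 = 1 <-> 1 = 1
!p1 = !1 = 0
!p1 -> p2 = 0 -> 0 = 1
((p1 || p3) <-> p1) <-> (!p1 -> p2) = 1 <-> 1 = 1
!(((p1 || p3) <-> p1) <-> (!p1 -> p2)) = !1 = 0
p1 || p3 = 1 || 3/4 = 1
p1 <-> p1 = 1 <-> 1 = 1
p2 -> p1 = 0 -> 1 = 1
(p1 <-> p1) <-> (p2 -> p1) = 1 <-> 1 = 1
!((p1 <-> p1) <-> (p2 -> p1)) = !1 = 0
(p1 || p3) || !((p1 <-> p1) <-> (p2 -> p1)) = 1 || 0 = 1
p1 <-> p2 = 1 <-> 0 = 0
(p1 <-> p2) || p3 = 0 || 3/4 = 3/4
!((p1 <-> p2) || p3) = !3/4 = 1/4
!!((p1 <-> p2) || p3) = !1/4 = 3/4
((p1 || p3) || !((p1 <-> p1) <-> (p2 -> p1))) -> !!((p1 <-> p2) || p3) = 1 -> 3/4 = 3/4
!(((p1 || p3) <-> p1) <-> (!p1 -> p2)) || (((p1 || p3) || !((p1 <-> p1) <-> (p2 -> p1))) -> !!((p1 <-> p2) || p3)) = 0 || 3/4 = 3/4
p2 -> p3 = 0 -> 3/4 = 1
p3 || p3 = 3/4 || 3/4 = 3/4
(p2 -> p3) || (p3 || p3) = 1 || 3/4 = 1
p3 || p3 = 3/4 || 3/4 = 3/4
!(p3 || p3) = !3/4 = 1/4
((p2 -> p3) || (p3 || p3)) -> !(p3 || p3) = 1 -> 1/4 = 1/4
p3 -> p3 = 3/4 -> 3/4 = 1
!(p3 -> p3) = !1 = 0
p2 || p1 = 0 || 1 = 1
!(p2 || p1) = !1 = 0
!(p3 -> p3) <-> !(p2 || p1) = 0 <-> 0 = 1
(((p2 -> p3) || (p3 || p3)) -> !(p3 || p3)) || (!(p3 -> p3) <-> !(p2 || p1)) = 1/4 || 1 = 1
!((((p2 -> p3) || (p3 || p3)) -> !(p3 || p3)) || (!(p3 -> p3) <-> !(p2 || p1))) = !1 = 0
p2 -> p3 = 0 -> 3/4 = 1
p1 || (p2 -> p3) = 1 || 1 = 1
p1 || p3 = 1 || 3/4 = 1
(p1 || (p2 -> p3)) || (p1 || p3) = 1 || 1 = 1
p2 <-> p1 = 0 <-> 1 = 0
(p2 <-> p1) <-> p1 = 0 <-> 1 = 0
((p1 || (p2 -> p3)) || (p1 || p3)) || ((p2 <-> p1) <-> p1) = 1 || 0 = 1
!((((p2 -> p3) || (p3 || p3)) -> !(p3 || p3)) || (!(p3 -> p3) <-> !(p2 || p1))) <-> (((p1 || (p2 -> p3)) || (p1 || p3)) || ((p2 <-> p1) <-> p1)) = 0 <-> 1 = 0
(!(((p1 || p3) <-> p1) <-> (!p1 -> p2)) || (((p1 || p3) || !((p1 <-> p1) <-> (p2 -> p1))) -> !!((p1 <-> p2) || p3))) <-> (!((((p2 -> p3) || (p3 || p3)) -> !(p3 || p3)) || (!(p3 -> p3) <-> !(p2 || p1))) <-> (((p1 || (p2 -> p3)) || (p1 || p3)) || ((p2 <-> p1) <-> p1))) = 3/4 <-> 0 = 1/4

1/4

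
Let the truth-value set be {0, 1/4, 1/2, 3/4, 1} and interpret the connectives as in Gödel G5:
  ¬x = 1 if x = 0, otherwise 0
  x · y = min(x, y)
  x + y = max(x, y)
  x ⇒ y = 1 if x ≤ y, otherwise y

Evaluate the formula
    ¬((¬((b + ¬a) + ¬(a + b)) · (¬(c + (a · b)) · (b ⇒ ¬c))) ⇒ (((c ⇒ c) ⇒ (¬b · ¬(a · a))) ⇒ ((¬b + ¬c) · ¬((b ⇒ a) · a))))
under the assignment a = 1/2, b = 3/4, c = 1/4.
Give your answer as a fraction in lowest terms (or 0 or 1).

0

¬a = ¬1/2 = 0
b + ¬a = 3/4 + 0 = 3/4
a + b = 1/2 + 3/4 = 3/4
¬(a + b) = ¬3/4 = 0
(b + ¬a) + ¬(a + b) = 3/4 + 0 = 3/4
¬((b + ¬a) + ¬(a + b)) = ¬3/4 = 0
a · b = 1/2 · 3/4 = 1/2
c + (a · b) = 1/4 + 1/2 = 1/2
¬(c + (a · b)) = ¬1/2 = 0
¬c = ¬1/4 = 0
b ⇒ ¬c = 3/4 ⇒ 0 = 0
¬(c + (a · b)) · (b ⇒ ¬c) = 0 · 0 = 0
¬((b + ¬a) + ¬(a + b)) · (¬(c + (a · b)) · (b ⇒ ¬c)) = 0 · 0 = 0
c ⇒ c = 1/4 ⇒ 1/4 = 1
¬b = ¬3/4 = 0
a · a = 1/2 · 1/2 = 1/2
¬(a · a) = ¬1/2 = 0
¬b · ¬(a · a) = 0 · 0 = 0
(c ⇒ c) ⇒ (¬b · ¬(a · a)) = 1 ⇒ 0 = 0
¬b = ¬3/4 = 0
¬c = ¬1/4 = 0
¬b + ¬c = 0 + 0 = 0
b ⇒ a = 3/4 ⇒ 1/2 = 1/2
(b ⇒ a) · a = 1/2 · 1/2 = 1/2
¬((b ⇒ a) · a) = ¬1/2 = 0
(¬b + ¬c) · ¬((b ⇒ a) · a) = 0 · 0 = 0
((c ⇒ c) ⇒ (¬b · ¬(a · a))) ⇒ ((¬b + ¬c) · ¬((b ⇒ a) · a)) = 0 ⇒ 0 = 1
(¬((b + ¬a) + ¬(a + b)) · (¬(c + (a · b)) · (b ⇒ ¬c))) ⇒ (((c ⇒ c) ⇒ (¬b · ¬(a · a))) ⇒ ((¬b + ¬c) · ¬((b ⇒ a) · a))) = 0 ⇒ 1 = 1
¬((¬((b + ¬a) + ¬(a + b)) · (¬(c + (a · b)) · (b ⇒ ¬c))) ⇒ (((c ⇒ c) ⇒ (¬b · ¬(a · a))) ⇒ ((¬b + ¬c) · ¬((b ⇒ a) · a)))) = ¬1 = 0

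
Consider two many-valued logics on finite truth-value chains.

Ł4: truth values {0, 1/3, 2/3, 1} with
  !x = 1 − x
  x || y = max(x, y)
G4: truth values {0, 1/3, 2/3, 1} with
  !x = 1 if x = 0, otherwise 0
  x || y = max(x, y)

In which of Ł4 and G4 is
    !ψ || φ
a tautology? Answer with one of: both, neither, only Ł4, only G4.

neither

In Ł4: at φ = 0, ψ = 1/3 the value is 2/3 — not a tautology.
In G4: at φ = 0, ψ = 1/3 the value is 0 — not a tautology.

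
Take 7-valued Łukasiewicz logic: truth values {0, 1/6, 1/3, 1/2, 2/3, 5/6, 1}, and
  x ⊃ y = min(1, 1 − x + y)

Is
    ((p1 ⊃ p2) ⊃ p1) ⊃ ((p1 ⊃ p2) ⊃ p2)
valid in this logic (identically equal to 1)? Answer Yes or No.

Counterexample: take p1 = 1/6, p2 = 0.
p1 ⊃ p2 = 1/6 ⊃ 0 = 5/6
(p1 ⊃ p2) ⊃ p1 = 5/6 ⊃ 1/6 = 1/3
p1 ⊃ p2 = 1/6 ⊃ 0 = 5/6
(p1 ⊃ p2) ⊃ p2 = 5/6 ⊃ 0 = 1/6
((p1 ⊃ p2) ⊃ p1) ⊃ ((p1 ⊃ p2) ⊃ p2) = 1/3 ⊃ 1/6 = 5/6
This gives 5/6 ≠ 1.

No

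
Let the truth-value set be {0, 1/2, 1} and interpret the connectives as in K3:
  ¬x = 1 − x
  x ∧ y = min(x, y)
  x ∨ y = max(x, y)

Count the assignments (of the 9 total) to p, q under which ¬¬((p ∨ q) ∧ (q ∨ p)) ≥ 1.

5

p = 0, q = 0 ↦ 0  <
p = 0, q = 1/2 ↦ 1/2  <
p = 0, q = 1 ↦ 1  ≥
p = 1/2, q = 0 ↦ 1/2  <
p = 1/2, q = 1/2 ↦ 1/2  <
p = 1/2, q = 1 ↦ 1  ≥
p = 1, q = 0 ↦ 1  ≥
p = 1, q = 1/2 ↦ 1  ≥
p = 1, q = 1 ↦ 1  ≥
So 5 of the 9 assignments meet the threshold.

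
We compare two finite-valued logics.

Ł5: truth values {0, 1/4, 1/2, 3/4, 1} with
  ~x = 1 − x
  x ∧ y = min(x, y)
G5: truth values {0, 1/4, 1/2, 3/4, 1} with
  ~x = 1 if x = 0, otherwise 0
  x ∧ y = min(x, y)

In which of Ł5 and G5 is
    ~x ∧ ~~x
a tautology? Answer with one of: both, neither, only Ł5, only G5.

In Ł5: at x = 0 the value is 0 — not a tautology.
In G5: at x = 0 the value is 0 — not a tautology.

neither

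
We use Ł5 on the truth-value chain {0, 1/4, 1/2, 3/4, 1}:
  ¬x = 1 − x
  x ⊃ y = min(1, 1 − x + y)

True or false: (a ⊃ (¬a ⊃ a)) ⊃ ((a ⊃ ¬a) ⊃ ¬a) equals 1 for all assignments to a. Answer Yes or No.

Counterexample: take a = 1/4.
¬a = ¬1/4 = 3/4
¬a ⊃ a = 3/4 ⊃ 1/4 = 1/2
a ⊃ (¬a ⊃ a) = 1/4 ⊃ 1/2 = 1
¬a = ¬1/4 = 3/4
a ⊃ ¬a = 1/4 ⊃ 3/4 = 1
¬a = ¬1/4 = 3/4
(a ⊃ ¬a) ⊃ ¬a = 1 ⊃ 3/4 = 3/4
(a ⊃ (¬a ⊃ a)) ⊃ ((a ⊃ ¬a) ⊃ ¬a) = 1 ⊃ 3/4 = 3/4
This gives 3/4 ≠ 1.

No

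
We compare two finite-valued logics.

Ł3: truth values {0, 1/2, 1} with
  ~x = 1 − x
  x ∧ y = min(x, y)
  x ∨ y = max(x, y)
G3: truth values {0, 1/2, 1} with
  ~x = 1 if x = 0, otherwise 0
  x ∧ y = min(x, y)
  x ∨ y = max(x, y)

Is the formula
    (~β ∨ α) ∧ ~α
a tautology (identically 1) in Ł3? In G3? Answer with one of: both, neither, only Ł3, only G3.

neither

In Ł3: at α = 0, β = 1/2 the value is 1/2 — not a tautology.
In G3: at α = 0, β = 1/2 the value is 0 — not a tautology.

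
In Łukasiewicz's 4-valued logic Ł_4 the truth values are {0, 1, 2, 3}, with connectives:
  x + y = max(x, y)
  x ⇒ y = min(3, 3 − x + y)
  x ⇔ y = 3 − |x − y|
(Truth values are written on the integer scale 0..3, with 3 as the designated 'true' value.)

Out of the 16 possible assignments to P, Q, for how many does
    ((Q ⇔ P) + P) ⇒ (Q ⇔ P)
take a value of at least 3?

P = 0, Q = 0 ↦ 3  ≥
P = 0, Q = 1 ↦ 3  ≥
P = 0, Q = 2 ↦ 3  ≥
P = 0, Q = 3 ↦ 3  ≥
P = 1, Q = 0 ↦ 3  ≥
P = 1, Q = 1 ↦ 3  ≥
P = 1, Q = 2 ↦ 3  ≥
P = 1, Q = 3 ↦ 3  ≥
P = 2, Q = 0 ↦ 2  <
P = 2, Q = 1 ↦ 3  ≥
P = 2, Q = 2 ↦ 3  ≥
P = 2, Q = 3 ↦ 3  ≥
P = 3, Q = 0 ↦ 0  <
P = 3, Q = 1 ↦ 1  <
P = 3, Q = 2 ↦ 2  <
P = 3, Q = 3 ↦ 3  ≥
So 12 of the 16 assignments meet the threshold.

12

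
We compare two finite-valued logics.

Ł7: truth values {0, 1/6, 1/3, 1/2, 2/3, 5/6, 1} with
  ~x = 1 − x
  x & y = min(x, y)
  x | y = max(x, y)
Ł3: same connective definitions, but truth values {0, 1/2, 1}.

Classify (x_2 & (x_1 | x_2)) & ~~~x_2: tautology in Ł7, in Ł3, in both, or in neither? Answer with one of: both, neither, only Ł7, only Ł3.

neither

In Ł7: at x_1 = 0, x_2 = 0 the value is 0 — not a tautology.
In Ł3: at x_1 = 0, x_2 = 0 the value is 0 — not a tautology.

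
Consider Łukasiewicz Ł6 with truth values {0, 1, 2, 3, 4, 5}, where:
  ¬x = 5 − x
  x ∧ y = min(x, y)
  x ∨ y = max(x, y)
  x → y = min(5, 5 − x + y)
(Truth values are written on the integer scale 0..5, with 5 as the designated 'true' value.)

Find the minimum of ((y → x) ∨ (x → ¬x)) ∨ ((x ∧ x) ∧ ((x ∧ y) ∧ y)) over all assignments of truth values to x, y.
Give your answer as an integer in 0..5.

4

Take x = 3, y = 4:
y → x = 4 → 3 = 4
¬x = ¬3 = 2
x → ¬x = 3 → 2 = 4
(y → x) ∨ (x → ¬x) = 4 ∨ 4 = 4
x ∧ x = 3 ∧ 3 = 3
x ∧ y = 3 ∧ 4 = 3
(x ∧ y) ∧ y = 3 ∧ 4 = 3
(x ∧ x) ∧ ((x ∧ y) ∧ y) = 3 ∧ 3 = 3
((y → x) ∨ (x → ¬x)) ∨ ((x ∧ x) ∧ ((x ∧ y) ∧ y)) = 4 ∨ 3 = 4
No assignment yields a value below 4, so this is the minimum.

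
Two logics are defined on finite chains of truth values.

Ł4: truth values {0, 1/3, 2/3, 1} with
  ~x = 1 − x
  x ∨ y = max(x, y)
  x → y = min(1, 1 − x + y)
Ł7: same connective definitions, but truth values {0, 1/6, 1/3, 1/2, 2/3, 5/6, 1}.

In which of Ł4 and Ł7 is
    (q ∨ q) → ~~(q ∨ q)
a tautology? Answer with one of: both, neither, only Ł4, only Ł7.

In Ł4: every assignment gives 1 — tautology.
In Ł7: every assignment gives 1 — tautology.

both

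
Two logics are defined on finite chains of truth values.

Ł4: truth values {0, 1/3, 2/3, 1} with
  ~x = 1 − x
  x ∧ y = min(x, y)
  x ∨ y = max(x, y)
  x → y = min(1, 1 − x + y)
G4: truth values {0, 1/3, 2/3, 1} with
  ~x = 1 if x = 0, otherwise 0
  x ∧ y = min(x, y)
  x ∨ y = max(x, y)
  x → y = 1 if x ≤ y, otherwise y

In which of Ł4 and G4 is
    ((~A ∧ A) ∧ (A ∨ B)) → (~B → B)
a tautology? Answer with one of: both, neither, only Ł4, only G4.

In Ł4: at A = 1/3, B = 0 the value is 2/3 — not a tautology.
In G4: every assignment gives 1 — tautology.

only G4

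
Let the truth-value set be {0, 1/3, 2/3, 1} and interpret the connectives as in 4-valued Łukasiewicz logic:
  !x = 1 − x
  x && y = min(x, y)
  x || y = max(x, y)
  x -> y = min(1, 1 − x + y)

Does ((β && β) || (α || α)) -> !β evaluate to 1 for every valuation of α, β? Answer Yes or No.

Counterexample: take α = 0, β = 2/3.
β && β = 2/3 && 2/3 = 2/3
α || α = 0 || 0 = 0
(β && β) || (α || α) = 2/3 || 0 = 2/3
!β = !2/3 = 1/3
((β && β) || (α || α)) -> !β = 2/3 -> 1/3 = 2/3
This gives 2/3 ≠ 1.

No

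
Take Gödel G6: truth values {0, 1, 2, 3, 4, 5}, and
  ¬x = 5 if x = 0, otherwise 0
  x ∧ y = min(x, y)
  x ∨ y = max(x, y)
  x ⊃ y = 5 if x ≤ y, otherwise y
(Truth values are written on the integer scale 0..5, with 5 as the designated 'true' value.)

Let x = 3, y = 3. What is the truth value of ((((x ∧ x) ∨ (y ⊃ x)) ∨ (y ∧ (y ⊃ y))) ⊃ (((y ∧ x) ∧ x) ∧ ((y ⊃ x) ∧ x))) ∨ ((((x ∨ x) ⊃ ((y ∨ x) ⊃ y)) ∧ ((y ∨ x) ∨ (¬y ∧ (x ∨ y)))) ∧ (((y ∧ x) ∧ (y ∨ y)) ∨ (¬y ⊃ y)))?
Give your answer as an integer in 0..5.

3

x ∧ x = 3 ∧ 3 = 3
y ⊃ x = 3 ⊃ 3 = 5
(x ∧ x) ∨ (y ⊃ x) = 3 ∨ 5 = 5
y ⊃ y = 3 ⊃ 3 = 5
y ∧ (y ⊃ y) = 3 ∧ 5 = 3
((x ∧ x) ∨ (y ⊃ x)) ∨ (y ∧ (y ⊃ y)) = 5 ∨ 3 = 5
y ∧ x = 3 ∧ 3 = 3
(y ∧ x) ∧ x = 3 ∧ 3 = 3
y ⊃ x = 3 ⊃ 3 = 5
(y ⊃ x) ∧ x = 5 ∧ 3 = 3
((y ∧ x) ∧ x) ∧ ((y ⊃ x) ∧ x) = 3 ∧ 3 = 3
(((x ∧ x) ∨ (y ⊃ x)) ∨ (y ∧ (y ⊃ y))) ⊃ (((y ∧ x) ∧ x) ∧ ((y ⊃ x) ∧ x)) = 5 ⊃ 3 = 3
x ∨ x = 3 ∨ 3 = 3
y ∨ x = 3 ∨ 3 = 3
(y ∨ x) ⊃ y = 3 ⊃ 3 = 5
(x ∨ x) ⊃ ((y ∨ x) ⊃ y) = 3 ⊃ 5 = 5
y ∨ x = 3 ∨ 3 = 3
¬y = ¬3 = 0
x ∨ y = 3 ∨ 3 = 3
¬y ∧ (x ∨ y) = 0 ∧ 3 = 0
(y ∨ x) ∨ (¬y ∧ (x ∨ y)) = 3 ∨ 0 = 3
((x ∨ x) ⊃ ((y ∨ x) ⊃ y)) ∧ ((y ∨ x) ∨ (¬y ∧ (x ∨ y))) = 5 ∧ 3 = 3
y ∧ x = 3 ∧ 3 = 3
y ∨ y = 3 ∨ 3 = 3
(y ∧ x) ∧ (y ∨ y) = 3 ∧ 3 = 3
¬y = ¬3 = 0
¬y ⊃ y = 0 ⊃ 3 = 5
((y ∧ x) ∧ (y ∨ y)) ∨ (¬y ⊃ y) = 3 ∨ 5 = 5
(((x ∨ x) ⊃ ((y ∨ x) ⊃ y)) ∧ ((y ∨ x) ∨ (¬y ∧ (x ∨ y)))) ∧ (((y ∧ x) ∧ (y ∨ y)) ∨ (¬y ⊃ y)) = 3 ∧ 5 = 3
((((x ∧ x) ∨ (y ⊃ x)) ∨ (y ∧ (y ⊃ y))) ⊃ (((y ∧ x) ∧ x) ∧ ((y ⊃ x) ∧ x))) ∨ ((((x ∨ x) ⊃ ((y ∨ x) ⊃ y)) ∧ ((y ∨ x) ∨ (¬y ∧ (x ∨ y)))) ∧ (((y ∧ x) ∧ (y ∨ y)) ∨ (¬y ⊃ y))) = 3 ∨ 3 = 3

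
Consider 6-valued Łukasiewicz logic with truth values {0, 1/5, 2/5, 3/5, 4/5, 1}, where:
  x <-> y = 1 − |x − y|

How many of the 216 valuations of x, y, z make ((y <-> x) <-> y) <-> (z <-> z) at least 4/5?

108

value 1: 48 assignments (counts)
value 4/5: 60 assignments (counts)
value 3/5: 42 assignments
value 2/5: 36 assignments
value 1/5: 18 assignments
value 0: 12 assignments
So 108 of the 216 assignments meet the threshold.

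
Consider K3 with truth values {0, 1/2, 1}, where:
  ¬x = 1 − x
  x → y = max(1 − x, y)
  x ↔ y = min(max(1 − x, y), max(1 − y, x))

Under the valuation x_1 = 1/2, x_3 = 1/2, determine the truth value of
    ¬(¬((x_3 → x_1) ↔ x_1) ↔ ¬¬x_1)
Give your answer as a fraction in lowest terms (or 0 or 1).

x_3 → x_1 = 1/2 → 1/2 = 1/2
(x_3 → x_1) ↔ x_1 = 1/2 ↔ 1/2 = 1/2
¬((x_3 → x_1) ↔ x_1) = ¬1/2 = 1/2
¬x_1 = ¬1/2 = 1/2
¬¬x_1 = ¬1/2 = 1/2
¬((x_3 → x_1) ↔ x_1) ↔ ¬¬x_1 = 1/2 ↔ 1/2 = 1/2
¬(¬((x_3 → x_1) ↔ x_1) ↔ ¬¬x_1) = ¬1/2 = 1/2

1/2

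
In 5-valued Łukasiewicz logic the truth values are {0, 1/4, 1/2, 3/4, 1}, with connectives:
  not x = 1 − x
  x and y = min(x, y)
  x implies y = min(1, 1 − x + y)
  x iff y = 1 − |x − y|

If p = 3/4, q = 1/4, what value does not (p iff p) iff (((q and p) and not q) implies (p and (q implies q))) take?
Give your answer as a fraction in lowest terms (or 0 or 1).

p iff p = 3/4 iff 3/4 = 1
not (p iff p) = not 1 = 0
q and p = 1/4 and 3/4 = 1/4
not q = not 1/4 = 3/4
(q and p) and not q = 1/4 and 3/4 = 1/4
q implies q = 1/4 implies 1/4 = 1
p and (q implies q) = 3/4 and 1 = 3/4
((q and p) and not q) implies (p and (q implies q)) = 1/4 implies 3/4 = 1
not (p iff p) iff (((q and p) and not q) implies (p and (q implies q))) = 0 iff 1 = 0

0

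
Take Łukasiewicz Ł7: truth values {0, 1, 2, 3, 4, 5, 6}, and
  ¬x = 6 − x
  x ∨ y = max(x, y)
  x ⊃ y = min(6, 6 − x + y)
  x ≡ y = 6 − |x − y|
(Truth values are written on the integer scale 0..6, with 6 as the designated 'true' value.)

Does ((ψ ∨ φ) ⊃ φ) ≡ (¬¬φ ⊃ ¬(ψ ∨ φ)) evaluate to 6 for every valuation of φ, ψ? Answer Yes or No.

Counterexample: take φ = 0, ψ = 1.
ψ ∨ φ = 1 ∨ 0 = 1
(ψ ∨ φ) ⊃ φ = 1 ⊃ 0 = 5
¬φ = ¬0 = 6
¬¬φ = ¬6 = 0
ψ ∨ φ = 1 ∨ 0 = 1
¬(ψ ∨ φ) = ¬1 = 5
¬¬φ ⊃ ¬(ψ ∨ φ) = 0 ⊃ 5 = 6
((ψ ∨ φ) ⊃ φ) ≡ (¬¬φ ⊃ ¬(ψ ∨ φ)) = 5 ≡ 6 = 5
This gives 5 ≠ 6.

No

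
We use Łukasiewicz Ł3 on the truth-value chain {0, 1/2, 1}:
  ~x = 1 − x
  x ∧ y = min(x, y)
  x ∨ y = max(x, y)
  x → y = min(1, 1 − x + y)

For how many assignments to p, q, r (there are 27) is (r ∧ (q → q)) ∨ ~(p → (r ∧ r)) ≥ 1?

value 1: 12 assignments (counts)
value 1/2: 12 assignments
value 0: 3 assignments
So 12 of the 27 assignments meet the threshold.

12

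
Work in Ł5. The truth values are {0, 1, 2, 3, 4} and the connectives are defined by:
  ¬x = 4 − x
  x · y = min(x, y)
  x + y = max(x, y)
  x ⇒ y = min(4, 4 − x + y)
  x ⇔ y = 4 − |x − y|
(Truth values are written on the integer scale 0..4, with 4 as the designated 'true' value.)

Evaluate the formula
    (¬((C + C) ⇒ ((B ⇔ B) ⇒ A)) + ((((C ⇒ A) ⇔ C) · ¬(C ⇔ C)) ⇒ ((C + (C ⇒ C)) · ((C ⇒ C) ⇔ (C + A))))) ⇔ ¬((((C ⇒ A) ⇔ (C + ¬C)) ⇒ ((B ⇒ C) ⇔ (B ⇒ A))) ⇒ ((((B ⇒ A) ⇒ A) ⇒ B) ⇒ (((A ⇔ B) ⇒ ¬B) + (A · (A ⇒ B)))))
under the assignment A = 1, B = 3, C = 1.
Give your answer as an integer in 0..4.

C + C = 1 + 1 = 1
B ⇔ B = 3 ⇔ 3 = 4
(B ⇔ B) ⇒ A = 4 ⇒ 1 = 1
(C + C) ⇒ ((B ⇔ B) ⇒ A) = 1 ⇒ 1 = 4
¬((C + C) ⇒ ((B ⇔ B) ⇒ A)) = ¬4 = 0
C ⇒ A = 1 ⇒ 1 = 4
(C ⇒ A) ⇔ C = 4 ⇔ 1 = 1
C ⇔ C = 1 ⇔ 1 = 4
¬(C ⇔ C) = ¬4 = 0
((C ⇒ A) ⇔ C) · ¬(C ⇔ C) = 1 · 0 = 0
C ⇒ C = 1 ⇒ 1 = 4
C + (C ⇒ C) = 1 + 4 = 4
C ⇒ C = 1 ⇒ 1 = 4
C + A = 1 + 1 = 1
(C ⇒ C) ⇔ (C + A) = 4 ⇔ 1 = 1
(C + (C ⇒ C)) · ((C ⇒ C) ⇔ (C + A)) = 4 · 1 = 1
(((C ⇒ A) ⇔ C) · ¬(C ⇔ C)) ⇒ ((C + (C ⇒ C)) · ((C ⇒ C) ⇔ (C + A))) = 0 ⇒ 1 = 4
¬((C + C) ⇒ ((B ⇔ B) ⇒ A)) + ((((C ⇒ A) ⇔ C) · ¬(C ⇔ C)) ⇒ ((C + (C ⇒ C)) · ((C ⇒ C) ⇔ (C + A)))) = 0 + 4 = 4
C ⇒ A = 1 ⇒ 1 = 4
¬C = ¬1 = 3
C + ¬C = 1 + 3 = 3
(C ⇒ A) ⇔ (C + ¬C) = 4 ⇔ 3 = 3
B ⇒ C = 3 ⇒ 1 = 2
B ⇒ A = 3 ⇒ 1 = 2
(B ⇒ C) ⇔ (B ⇒ A) = 2 ⇔ 2 = 4
((C ⇒ A) ⇔ (C + ¬C)) ⇒ ((B ⇒ C) ⇔ (B ⇒ A)) = 3 ⇒ 4 = 4
B ⇒ A = 3 ⇒ 1 = 2
(B ⇒ A) ⇒ A = 2 ⇒ 1 = 3
((B ⇒ A) ⇒ A) ⇒ B = 3 ⇒ 3 = 4
A ⇔ B = 1 ⇔ 3 = 2
¬B = ¬3 = 1
(A ⇔ B) ⇒ ¬B = 2 ⇒ 1 = 3
A ⇒ B = 1 ⇒ 3 = 4
A · (A ⇒ B) = 1 · 4 = 1
((A ⇔ B) ⇒ ¬B) + (A · (A ⇒ B)) = 3 + 1 = 3
(((B ⇒ A) ⇒ A) ⇒ B) ⇒ (((A ⇔ B) ⇒ ¬B) + (A · (A ⇒ B))) = 4 ⇒ 3 = 3
(((C ⇒ A) ⇔ (C + ¬C)) ⇒ ((B ⇒ C) ⇔ (B ⇒ A))) ⇒ ((((B ⇒ A) ⇒ A) ⇒ B) ⇒ (((A ⇔ B) ⇒ ¬B) + (A · (A ⇒ B)))) = 4 ⇒ 3 = 3
¬((((C ⇒ A) ⇔ (C + ¬C)) ⇒ ((B ⇒ C) ⇔ (B ⇒ A))) ⇒ ((((B ⇒ A) ⇒ A) ⇒ B) ⇒ (((A ⇔ B) ⇒ ¬B) + (A · (A ⇒ B))))) = ¬3 = 1
(¬((C + C) ⇒ ((B ⇔ B) ⇒ A)) + ((((C ⇒ A) ⇔ C) · ¬(C ⇔ C)) ⇒ ((C + (C ⇒ C)) · ((C ⇒ C) ⇔ (C + A))))) ⇔ ¬((((C ⇒ A) ⇔ (C + ¬C)) ⇒ ((B ⇒ C) ⇔ (B ⇒ A))) ⇒ ((((B ⇒ A) ⇒ A) ⇒ B) ⇒ (((A ⇔ B) ⇒ ¬B) + (A · (A ⇒ B))))) = 4 ⇔ 1 = 1

1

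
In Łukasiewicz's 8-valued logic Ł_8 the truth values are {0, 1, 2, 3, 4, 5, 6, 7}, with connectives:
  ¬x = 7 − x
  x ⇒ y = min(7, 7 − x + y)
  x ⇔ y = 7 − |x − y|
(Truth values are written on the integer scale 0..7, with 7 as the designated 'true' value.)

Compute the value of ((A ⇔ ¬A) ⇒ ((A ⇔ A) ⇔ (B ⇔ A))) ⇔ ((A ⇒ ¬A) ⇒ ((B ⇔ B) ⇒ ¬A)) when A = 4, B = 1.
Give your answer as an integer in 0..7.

¬A = ¬4 = 3
A ⇔ ¬A = 4 ⇔ 3 = 6
A ⇔ A = 4 ⇔ 4 = 7
B ⇔ A = 1 ⇔ 4 = 4
(A ⇔ A) ⇔ (B ⇔ A) = 7 ⇔ 4 = 4
(A ⇔ ¬A) ⇒ ((A ⇔ A) ⇔ (B ⇔ A)) = 6 ⇒ 4 = 5
¬A = ¬4 = 3
A ⇒ ¬A = 4 ⇒ 3 = 6
B ⇔ B = 1 ⇔ 1 = 7
¬A = ¬4 = 3
(B ⇔ B) ⇒ ¬A = 7 ⇒ 3 = 3
(A ⇒ ¬A) ⇒ ((B ⇔ B) ⇒ ¬A) = 6 ⇒ 3 = 4
((A ⇔ ¬A) ⇒ ((A ⇔ A) ⇔ (B ⇔ A))) ⇔ ((A ⇒ ¬A) ⇒ ((B ⇔ B) ⇒ ¬A)) = 5 ⇔ 4 = 6

6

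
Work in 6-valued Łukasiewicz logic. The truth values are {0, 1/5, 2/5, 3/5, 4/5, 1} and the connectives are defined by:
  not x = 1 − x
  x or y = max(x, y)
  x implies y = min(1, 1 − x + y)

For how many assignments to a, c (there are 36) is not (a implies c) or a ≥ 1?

value 1: 6 assignments (counts)
value 4/5: 6 assignments
value 3/5: 6 assignments
value 2/5: 6 assignments
value 1/5: 6 assignments
value 0: 6 assignments
So 6 of the 36 assignments meet the threshold.

6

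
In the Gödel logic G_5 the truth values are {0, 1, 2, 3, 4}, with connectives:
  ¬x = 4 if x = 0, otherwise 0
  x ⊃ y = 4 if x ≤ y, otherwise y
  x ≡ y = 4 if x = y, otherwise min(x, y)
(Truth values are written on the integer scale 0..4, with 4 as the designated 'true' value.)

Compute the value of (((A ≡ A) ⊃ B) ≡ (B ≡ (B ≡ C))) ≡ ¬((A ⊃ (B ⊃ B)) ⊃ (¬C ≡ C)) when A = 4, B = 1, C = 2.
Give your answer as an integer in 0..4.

A ≡ A = 4 ≡ 4 = 4
(A ≡ A) ⊃ B = 4 ⊃ 1 = 1
B ≡ C = 1 ≡ 2 = 1
B ≡ (B ≡ C) = 1 ≡ 1 = 4
((A ≡ A) ⊃ B) ≡ (B ≡ (B ≡ C)) = 1 ≡ 4 = 1
B ⊃ B = 1 ⊃ 1 = 4
A ⊃ (B ⊃ B) = 4 ⊃ 4 = 4
¬C = ¬2 = 0
¬C ≡ C = 0 ≡ 2 = 0
(A ⊃ (B ⊃ B)) ⊃ (¬C ≡ C) = 4 ⊃ 0 = 0
¬((A ⊃ (B ⊃ B)) ⊃ (¬C ≡ C)) = ¬0 = 4
(((A ≡ A) ⊃ B) ≡ (B ≡ (B ≡ C))) ≡ ¬((A ⊃ (B ⊃ B)) ⊃ (¬C ≡ C)) = 1 ≡ 4 = 1

1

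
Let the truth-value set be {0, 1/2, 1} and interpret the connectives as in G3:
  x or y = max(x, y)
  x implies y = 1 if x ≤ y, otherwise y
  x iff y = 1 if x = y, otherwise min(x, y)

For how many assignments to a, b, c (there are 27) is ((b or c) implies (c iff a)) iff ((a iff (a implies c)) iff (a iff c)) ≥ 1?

7

value 1: 7 assignments (counts)
value 1/2: 7 assignments
value 0: 13 assignments
So 7 of the 27 assignments meet the threshold.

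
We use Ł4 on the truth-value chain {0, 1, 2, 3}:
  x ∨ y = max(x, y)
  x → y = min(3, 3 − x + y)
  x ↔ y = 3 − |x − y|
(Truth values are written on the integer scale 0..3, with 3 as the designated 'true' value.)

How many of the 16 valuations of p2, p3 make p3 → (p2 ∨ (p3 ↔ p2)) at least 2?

14

p2 = 0, p3 = 0 ↦ 3  ≥
p2 = 0, p3 = 1 ↦ 3  ≥
p2 = 0, p3 = 2 ↦ 2  ≥
p2 = 0, p3 = 3 ↦ 0  <
p2 = 1, p3 = 0 ↦ 3  ≥
p2 = 1, p3 = 1 ↦ 3  ≥
p2 = 1, p3 = 2 ↦ 3  ≥
p2 = 1, p3 = 3 ↦ 1  <
p2 = 2, p3 = 0 ↦ 3  ≥
p2 = 2, p3 = 1 ↦ 3  ≥
p2 = 2, p3 = 2 ↦ 3  ≥
p2 = 2, p3 = 3 ↦ 2  ≥
p2 = 3, p3 = 0 ↦ 3  ≥
p2 = 3, p3 = 1 ↦ 3  ≥
p2 = 3, p3 = 2 ↦ 3  ≥
p2 = 3, p3 = 3 ↦ 3  ≥
So 14 of the 16 assignments meet the threshold.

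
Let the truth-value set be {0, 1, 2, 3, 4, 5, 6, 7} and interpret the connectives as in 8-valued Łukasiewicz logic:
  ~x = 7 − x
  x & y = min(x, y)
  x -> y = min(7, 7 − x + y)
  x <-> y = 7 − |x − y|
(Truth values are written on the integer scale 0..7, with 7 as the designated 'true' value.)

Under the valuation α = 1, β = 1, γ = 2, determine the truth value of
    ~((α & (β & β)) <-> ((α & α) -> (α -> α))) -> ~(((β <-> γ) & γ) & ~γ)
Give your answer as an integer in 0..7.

6

β & β = 1 & 1 = 1
α & (β & β) = 1 & 1 = 1
α & α = 1 & 1 = 1
α -> α = 1 -> 1 = 7
(α & α) -> (α -> α) = 1 -> 7 = 7
(α & (β & β)) <-> ((α & α) -> (α -> α)) = 1 <-> 7 = 1
~((α & (β & β)) <-> ((α & α) -> (α -> α))) = ~1 = 6
β <-> γ = 1 <-> 2 = 6
(β <-> γ) & γ = 6 & 2 = 2
~γ = ~2 = 5
((β <-> γ) & γ) & ~γ = 2 & 5 = 2
~(((β <-> γ) & γ) & ~γ) = ~2 = 5
~((α & (β & β)) <-> ((α & α) -> (α -> α))) -> ~(((β <-> γ) & γ) & ~γ) = 6 -> 5 = 6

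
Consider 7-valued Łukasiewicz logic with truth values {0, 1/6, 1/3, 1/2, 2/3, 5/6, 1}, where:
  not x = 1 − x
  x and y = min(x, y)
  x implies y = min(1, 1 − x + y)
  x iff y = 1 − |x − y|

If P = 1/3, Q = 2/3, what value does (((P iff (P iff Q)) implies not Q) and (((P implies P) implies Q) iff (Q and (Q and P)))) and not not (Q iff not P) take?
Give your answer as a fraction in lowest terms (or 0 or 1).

2/3

P iff Q = 1/3 iff 2/3 = 2/3
P iff (P iff Q) = 1/3 iff 2/3 = 2/3
not Q = not 2/3 = 1/3
(P iff (P iff Q)) implies not Q = 2/3 implies 1/3 = 2/3
P implies P = 1/3 implies 1/3 = 1
(P implies P) implies Q = 1 implies 2/3 = 2/3
Q and P = 2/3 and 1/3 = 1/3
Q and (Q and P) = 2/3 and 1/3 = 1/3
((P implies P) implies Q) iff (Q and (Q and P)) = 2/3 iff 1/3 = 2/3
((P iff (P iff Q)) implies not Q) and (((P implies P) implies Q) iff (Q and (Q and P))) = 2/3 and 2/3 = 2/3
not P = not 1/3 = 2/3
Q iff not P = 2/3 iff 2/3 = 1
not (Q iff not P) = not 1 = 0
not not (Q iff not P) = not 0 = 1
(((P iff (P iff Q)) implies not Q) and (((P implies P) implies Q) iff (Q and (Q and P)))) and not not (Q iff not P) = 2/3 and 1 = 2/3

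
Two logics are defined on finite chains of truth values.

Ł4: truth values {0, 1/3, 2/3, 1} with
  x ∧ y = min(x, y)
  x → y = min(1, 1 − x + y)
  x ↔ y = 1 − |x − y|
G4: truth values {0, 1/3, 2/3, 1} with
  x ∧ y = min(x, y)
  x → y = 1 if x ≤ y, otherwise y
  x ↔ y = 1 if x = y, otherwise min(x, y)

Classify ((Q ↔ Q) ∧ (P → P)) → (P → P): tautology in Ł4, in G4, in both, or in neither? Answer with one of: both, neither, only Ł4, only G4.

both

In Ł4: every assignment gives 1 — tautology.
In G4: every assignment gives 1 — tautology.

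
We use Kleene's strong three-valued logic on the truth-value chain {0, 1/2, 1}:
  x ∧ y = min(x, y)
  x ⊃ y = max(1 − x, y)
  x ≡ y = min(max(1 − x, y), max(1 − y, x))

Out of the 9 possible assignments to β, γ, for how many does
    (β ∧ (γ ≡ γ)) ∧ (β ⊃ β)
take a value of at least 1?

β = 0, γ = 0 ↦ 0  <
β = 0, γ = 1/2 ↦ 0  <
β = 0, γ = 1 ↦ 0  <
β = 1/2, γ = 0 ↦ 1/2  <
β = 1/2, γ = 1/2 ↦ 1/2  <
β = 1/2, γ = 1 ↦ 1/2  <
β = 1, γ = 0 ↦ 1  ≥
β = 1, γ = 1/2 ↦ 1/2  <
β = 1, γ = 1 ↦ 1  ≥
So 2 of the 9 assignments meet the threshold.

2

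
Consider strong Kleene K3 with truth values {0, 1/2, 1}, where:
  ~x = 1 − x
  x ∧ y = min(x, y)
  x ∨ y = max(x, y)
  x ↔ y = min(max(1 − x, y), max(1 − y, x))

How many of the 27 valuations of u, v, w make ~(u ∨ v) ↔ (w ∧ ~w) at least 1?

10

value 1: 10 assignments (counts)
value 1/2: 15 assignments
value 0: 2 assignments
So 10 of the 27 assignments meet the threshold.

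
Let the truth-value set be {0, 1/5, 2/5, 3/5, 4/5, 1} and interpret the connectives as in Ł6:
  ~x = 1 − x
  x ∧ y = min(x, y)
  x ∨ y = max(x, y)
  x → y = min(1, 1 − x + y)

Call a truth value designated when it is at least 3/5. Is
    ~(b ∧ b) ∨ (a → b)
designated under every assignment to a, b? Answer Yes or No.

At a = 3/5, b = 1/5, for instance:
b ∧ b = 1/5 ∧ 1/5 = 1/5
~(b ∧ b) = ~1/5 = 4/5
a → b = 3/5 → 1/5 = 3/5
~(b ∧ b) ∨ (a → b) = 4/5 ∨ 3/5 = 4/5
and checking the remaining 35 assignments likewise gives ≥ 3/5 in every case.

Yes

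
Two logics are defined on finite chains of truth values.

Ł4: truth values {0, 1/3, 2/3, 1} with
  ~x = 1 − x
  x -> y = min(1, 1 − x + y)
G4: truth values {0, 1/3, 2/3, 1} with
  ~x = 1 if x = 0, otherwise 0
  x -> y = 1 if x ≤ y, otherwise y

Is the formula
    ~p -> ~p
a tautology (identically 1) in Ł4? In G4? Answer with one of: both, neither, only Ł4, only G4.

both

In Ł4: every assignment gives 1 — tautology.
In G4: every assignment gives 1 — tautology.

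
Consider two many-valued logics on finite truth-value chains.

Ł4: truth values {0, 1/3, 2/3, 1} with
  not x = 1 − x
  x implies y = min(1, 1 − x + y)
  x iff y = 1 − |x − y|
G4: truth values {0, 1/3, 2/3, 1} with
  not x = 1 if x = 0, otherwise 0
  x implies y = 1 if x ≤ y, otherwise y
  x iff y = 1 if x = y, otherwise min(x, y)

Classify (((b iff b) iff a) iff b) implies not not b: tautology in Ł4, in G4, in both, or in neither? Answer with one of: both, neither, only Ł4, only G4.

neither

In Ł4: at a = 0, b = 0 the value is 0 — not a tautology.
In G4: at a = 0, b = 0 the value is 0 — not a tautology.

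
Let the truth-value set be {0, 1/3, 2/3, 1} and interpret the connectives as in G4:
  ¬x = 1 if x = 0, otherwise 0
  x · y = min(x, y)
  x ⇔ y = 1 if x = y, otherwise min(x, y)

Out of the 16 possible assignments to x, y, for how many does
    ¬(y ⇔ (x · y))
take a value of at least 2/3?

3

x = 0, y = 0 ↦ 0  <
x = 0, y = 1/3 ↦ 1  ≥
x = 0, y = 2/3 ↦ 1  ≥
x = 0, y = 1 ↦ 1  ≥
x = 1/3, y = 0 ↦ 0  <
x = 1/3, y = 1/3 ↦ 0  <
x = 1/3, y = 2/3 ↦ 0  <
x = 1/3, y = 1 ↦ 0  <
x = 2/3, y = 0 ↦ 0  <
x = 2/3, y = 1/3 ↦ 0  <
x = 2/3, y = 2/3 ↦ 0  <
x = 2/3, y = 1 ↦ 0  <
x = 1, y = 0 ↦ 0  <
x = 1, y = 1/3 ↦ 0  <
x = 1, y = 2/3 ↦ 0  <
x = 1, y = 1 ↦ 0  <
So 3 of the 16 assignments meet the threshold.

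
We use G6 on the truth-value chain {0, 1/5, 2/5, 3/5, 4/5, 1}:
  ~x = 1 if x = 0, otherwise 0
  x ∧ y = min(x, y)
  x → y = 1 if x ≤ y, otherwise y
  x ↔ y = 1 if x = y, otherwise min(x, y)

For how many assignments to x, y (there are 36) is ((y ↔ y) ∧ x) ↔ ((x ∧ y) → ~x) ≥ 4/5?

value 1: 1 assignment (counts)
value 4/5: 1 assignment (counts)
value 3/5: 1 assignment
value 2/5: 1 assignment
value 1/5: 1 assignment
value 0: 31 assignments
So 2 of the 36 assignments meet the threshold.

2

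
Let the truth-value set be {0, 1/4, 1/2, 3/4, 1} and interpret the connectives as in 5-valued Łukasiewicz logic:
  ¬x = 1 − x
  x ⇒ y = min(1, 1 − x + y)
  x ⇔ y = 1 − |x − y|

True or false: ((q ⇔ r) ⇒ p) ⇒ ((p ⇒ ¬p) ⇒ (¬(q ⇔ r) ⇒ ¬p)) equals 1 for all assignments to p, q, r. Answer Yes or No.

No

Counterexample: take p = 1/4, q = 0, r = 1.
q ⇔ r = 0 ⇔ 1 = 0
(q ⇔ r) ⇒ p = 0 ⇒ 1/4 = 1
¬p = ¬1/4 = 3/4
p ⇒ ¬p = 1/4 ⇒ 3/4 = 1
q ⇔ r = 0 ⇔ 1 = 0
¬(q ⇔ r) = ¬0 = 1
¬p = ¬1/4 = 3/4
¬(q ⇔ r) ⇒ ¬p = 1 ⇒ 3/4 = 3/4
(p ⇒ ¬p) ⇒ (¬(q ⇔ r) ⇒ ¬p) = 1 ⇒ 3/4 = 3/4
((q ⇔ r) ⇒ p) ⇒ ((p ⇒ ¬p) ⇒ (¬(q ⇔ r) ⇒ ¬p)) = 1 ⇒ 3/4 = 3/4
This gives 3/4 ≠ 1.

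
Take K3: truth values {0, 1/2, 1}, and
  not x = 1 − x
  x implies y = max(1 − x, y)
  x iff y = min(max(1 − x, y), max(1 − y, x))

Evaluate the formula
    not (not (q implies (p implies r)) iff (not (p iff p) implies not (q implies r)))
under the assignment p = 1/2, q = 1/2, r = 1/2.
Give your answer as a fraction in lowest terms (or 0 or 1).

p implies r = 1/2 implies 1/2 = 1/2
q implies (p implies r) = 1/2 implies 1/2 = 1/2
not (q implies (p implies r)) = not 1/2 = 1/2
p iff p = 1/2 iff 1/2 = 1/2
not (p iff p) = not 1/2 = 1/2
q implies r = 1/2 implies 1/2 = 1/2
not (q implies r) = not 1/2 = 1/2
not (p iff p) implies not (q implies r) = 1/2 implies 1/2 = 1/2
not (q implies (p implies r)) iff (not (p iff p) implies not (q implies r)) = 1/2 iff 1/2 = 1/2
not (not (q implies (p implies r)) iff (not (p iff p) implies not (q implies r))) = not 1/2 = 1/2

1/2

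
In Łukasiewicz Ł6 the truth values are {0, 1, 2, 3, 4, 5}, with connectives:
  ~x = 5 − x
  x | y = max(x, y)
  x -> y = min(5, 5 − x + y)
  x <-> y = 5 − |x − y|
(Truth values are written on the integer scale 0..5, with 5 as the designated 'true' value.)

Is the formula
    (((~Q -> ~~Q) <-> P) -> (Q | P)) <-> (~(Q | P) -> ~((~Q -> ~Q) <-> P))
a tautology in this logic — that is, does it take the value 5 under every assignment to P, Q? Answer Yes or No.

No

Counterexample: take P = 0, Q = 0.
~Q = ~0 = 5
~Q = ~0 = 5
~~Q = ~5 = 0
~Q -> ~~Q = 5 -> 0 = 0
(~Q -> ~~Q) <-> P = 0 <-> 0 = 5
Q | P = 0 | 0 = 0
((~Q -> ~~Q) <-> P) -> (Q | P) = 5 -> 0 = 0
Q | P = 0 | 0 = 0
~(Q | P) = ~0 = 5
~Q = ~0 = 5
~Q = ~0 = 5
~Q -> ~Q = 5 -> 5 = 5
(~Q -> ~Q) <-> P = 5 <-> 0 = 0
~((~Q -> ~Q) <-> P) = ~0 = 5
~(Q | P) -> ~((~Q -> ~Q) <-> P) = 5 -> 5 = 5
(((~Q -> ~~Q) <-> P) -> (Q | P)) <-> (~(Q | P) -> ~((~Q -> ~Q) <-> P)) = 0 <-> 5 = 0
This gives 0 ≠ 5.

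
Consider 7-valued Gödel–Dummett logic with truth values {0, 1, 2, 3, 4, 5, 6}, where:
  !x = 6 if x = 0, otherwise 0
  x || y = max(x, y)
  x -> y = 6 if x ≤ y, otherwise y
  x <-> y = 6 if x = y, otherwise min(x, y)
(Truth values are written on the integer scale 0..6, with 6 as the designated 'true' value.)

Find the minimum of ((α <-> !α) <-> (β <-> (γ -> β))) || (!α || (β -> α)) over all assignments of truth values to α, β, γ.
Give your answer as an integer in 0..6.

Take α = 1, β = 2, γ = 0:
!α = !1 = 0
α <-> !α = 1 <-> 0 = 0
γ -> β = 0 -> 2 = 6
β <-> (γ -> β) = 2 <-> 6 = 2
(α <-> !α) <-> (β <-> (γ -> β)) = 0 <-> 2 = 0
!α = !1 = 0
β -> α = 2 -> 1 = 1
!α || (β -> α) = 0 || 1 = 1
((α <-> !α) <-> (β <-> (γ -> β))) || (!α || (β -> α)) = 0 || 1 = 1
No assignment yields a value below 1, so this is the minimum.

1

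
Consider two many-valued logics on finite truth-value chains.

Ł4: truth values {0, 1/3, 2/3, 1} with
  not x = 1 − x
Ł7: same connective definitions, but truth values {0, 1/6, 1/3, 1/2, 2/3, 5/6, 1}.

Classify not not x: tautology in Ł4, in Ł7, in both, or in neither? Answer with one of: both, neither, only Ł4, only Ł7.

neither

In Ł4: at x = 0 the value is 0 — not a tautology.
In Ł7: at x = 0 the value is 0 — not a tautology.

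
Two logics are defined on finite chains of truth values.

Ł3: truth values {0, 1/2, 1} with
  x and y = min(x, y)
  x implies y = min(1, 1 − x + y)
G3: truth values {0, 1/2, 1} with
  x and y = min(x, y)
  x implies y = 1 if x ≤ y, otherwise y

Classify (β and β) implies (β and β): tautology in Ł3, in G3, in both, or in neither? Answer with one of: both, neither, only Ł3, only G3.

both

In Ł3: every assignment gives 1 — tautology.
In G3: every assignment gives 1 — tautology.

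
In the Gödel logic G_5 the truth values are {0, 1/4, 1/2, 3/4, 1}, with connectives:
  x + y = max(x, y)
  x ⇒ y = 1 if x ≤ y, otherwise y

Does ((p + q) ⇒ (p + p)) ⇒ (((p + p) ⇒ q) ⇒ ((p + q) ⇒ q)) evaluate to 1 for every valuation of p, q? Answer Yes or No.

At p = 0, q = 1/4, for instance:
p + q = 0 + 1/4 = 1/4
p + p = 0 + 0 = 0
(p + q) ⇒ (p + p) = 1/4 ⇒ 0 = 0
(p + p) ⇒ q = 0 ⇒ 1/4 = 1
(p + q) ⇒ q = 1/4 ⇒ 1/4 = 1
((p + p) ⇒ q) ⇒ ((p + q) ⇒ q) = 1 ⇒ 1 = 1
((p + q) ⇒ (p + p)) ⇒ (((p + p) ⇒ q) ⇒ ((p + q) ⇒ q)) = 0 ⇒ 1 = 1
and checking the remaining 24 assignments likewise gives ≥ 1 in every case.

Yes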